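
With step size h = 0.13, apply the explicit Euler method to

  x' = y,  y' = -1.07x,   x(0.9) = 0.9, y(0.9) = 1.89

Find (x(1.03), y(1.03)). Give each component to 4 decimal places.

Euler on (x,y): x_{n+1} = x_n + h·x', y_{n+1} = y_n + h·y'.
0.900000: (0.900000, 1.890000); f=(1.890000, -0.963000) → (1.145700, 1.764810)
(x(1.03), y(1.03)) ≈ (1.1457, 1.7648)

1.1457, 1.7648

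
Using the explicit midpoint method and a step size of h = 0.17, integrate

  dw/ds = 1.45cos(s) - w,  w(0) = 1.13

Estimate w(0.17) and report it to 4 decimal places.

Midpoint: k1 = f(s_n, w_n); k2 = f(s_n + h/2, w_n + (h/2)·k1); w_{n+1} = w_n + h·k2.
s=0.000000, w=1.130000:
  k1 = f(0.000000, 1.130000) = 0.320000
  k2 = f(0.085000, 1.157200) = 0.287565
  w ← 1.130000 + 0.17·0.287565 = 1.178886
w(0.17) ≈ 1.1789

1.1789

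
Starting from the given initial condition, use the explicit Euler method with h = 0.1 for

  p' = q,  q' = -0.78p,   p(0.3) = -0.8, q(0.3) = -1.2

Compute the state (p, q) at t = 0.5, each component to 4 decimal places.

-1.0338, -1.0658

Euler on (p,q): p_{n+1} = p_n + h·p', q_{n+1} = q_n + h·q'.
0.300000: (-0.800000, -1.200000); f=(-1.200000, 0.624000) → (-0.920000, -1.137600)
0.400000: (-0.920000, -1.137600); f=(-1.137600, 0.717600) → (-1.033760, -1.065840)
(p(0.5), q(0.5)) ≈ (-1.0338, -1.0658)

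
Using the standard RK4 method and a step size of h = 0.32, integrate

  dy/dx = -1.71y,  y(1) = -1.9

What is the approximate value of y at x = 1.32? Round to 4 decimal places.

RK4: k1 = f(x_n, y_n); k2 = f(x_n + h/2, y_n + (h/2)·k1); k3 = f(x_n + h/2, y_n + (h/2)·k2); k4 = f(x_n + h, y_n + h·k3); y_{n+1} = y_n + (h/6)·(k1 + 2k2 + 2k3 + k4).
x=1.000000, y=-1.900000:
  k1 = f(1.000000, -1.900000) = 3.249000
  k2 = f(1.160000, -1.380160) = 2.360074
  k3 = f(1.160000, -1.522388) = 2.603284
  k4 = f(1.320000, -1.066949) = 1.824483
  y ← -1.900000 + (0.32/6)·(k1 + 2k2 + 2k3 + k4) = -1.099989
y(1.32) ≈ -1.1000

-1.1000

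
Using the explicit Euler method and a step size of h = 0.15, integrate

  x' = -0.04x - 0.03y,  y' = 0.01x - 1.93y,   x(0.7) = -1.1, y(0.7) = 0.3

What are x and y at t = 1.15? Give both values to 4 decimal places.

Euler on (x,y): x_{n+1} = x_n + h·x', y_{n+1} = y_n + h·y'.
0.700000: (-1.100000, 0.300000); f=(0.035000, -0.590000) → (-1.094750, 0.211500)
0.850000: (-1.094750, 0.211500); f=(0.037445, -0.419142) → (-1.089133, 0.148629)
1.000000: (-1.089133, 0.148629); f=(0.039106, -0.297745) → (-1.083267, 0.103967)
(x(1.15), y(1.15)) ≈ (-1.0833, 0.1040)

-1.0833, 0.1040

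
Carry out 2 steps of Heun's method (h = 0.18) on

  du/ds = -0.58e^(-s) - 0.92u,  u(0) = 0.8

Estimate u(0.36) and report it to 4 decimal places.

Heun: k1 = f(s_n, u_n); k2 = f(s_n + h, u_n + h·k1); u_{n+1} = u_n + (h/2)·(k1 + k2).
s=0.000000, u=0.800000:
  k1 = f(0.000000, 0.800000) = -1.316000
  k2 = f(0.180000, 0.563120) = -1.002527
  u ← 0.800000 + (0.18/2)·(-1.316000 + (-1.002527)) = 0.591333
s=0.180000, u=0.591333:
  k1 = f(0.180000, 0.591333) = -1.028483
  k2 = f(0.360000, 0.406206) = -0.778361
  u ← 0.591333 + (0.18/2)·(-1.028483 + (-0.778361)) = 0.428717
u(0.36) ≈ 0.4287

0.4287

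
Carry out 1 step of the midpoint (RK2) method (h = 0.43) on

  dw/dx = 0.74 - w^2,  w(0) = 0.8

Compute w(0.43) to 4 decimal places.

0.8280

Midpoint: k1 = f(x_n, w_n); k2 = f(x_n + h/2, w_n + (h/2)·k1); w_{n+1} = w_n + h·k2.
x=0.000000, w=0.800000:
  k1 = f(0.000000, 0.800000) = 0.100000
  k2 = f(0.215000, 0.821500) = 0.065138
  w ← 0.800000 + 0.43·0.065138 = 0.828009
w(0.43) ≈ 0.8280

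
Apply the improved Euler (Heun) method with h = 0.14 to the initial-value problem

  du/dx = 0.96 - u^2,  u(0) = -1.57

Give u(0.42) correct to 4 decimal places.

-3.0443

Heun: k1 = f(x_n, u_n); k2 = f(x_n + h, u_n + h·k1); u_{n+1} = u_n + (h/2)·(k1 + k2).
x=0.000000, u=-1.570000:
  k1 = f(0.000000, -1.570000) = -1.504900
  k2 = f(0.140000, -1.780686) = -2.210843
  u ← -1.570000 + (0.14/2)·(-1.504900 + (-2.210843)) = -1.830102
x=0.140000, u=-1.830102:
  k1 = f(0.140000, -1.830102) = -2.389273
  k2 = f(0.280000, -2.164600) = -3.725494
  u ← -1.830102 + (0.14/2)·(-2.389273 + (-3.725494)) = -2.258136
x=0.280000, u=-2.258136:
  k1 = f(0.280000, -2.258136) = -4.139177
  k2 = f(0.420000, -2.837620) = -7.092090
  u ← -2.258136 + (0.14/2)·(-4.139177 + (-7.092090)) = -3.044324
u(0.42) ≈ -3.0443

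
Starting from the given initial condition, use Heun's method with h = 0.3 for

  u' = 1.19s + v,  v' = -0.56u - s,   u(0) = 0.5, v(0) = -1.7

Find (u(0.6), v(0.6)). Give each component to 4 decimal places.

-0.3585, -1.8903

Heun on (u,v): k1 = f(s_n, state_n); k2 = f(s_n + h, state_n + h·k1); state_{n+1} = state_n + (h/2)·(k1 + k2).
0.000000: (0.500000, -1.700000)
  k1 = (-1.700000, -0.280000)
  predictor → (-0.010000, -1.784000)
  k2 = (-1.427000, -0.294400)
  → (0.030950, -1.786160)
0.300000: (0.030950, -1.786160)
  k1 = (-1.429160, -0.317332)
  predictor → (-0.397798, -1.881360)
  k2 = (-1.167360, -0.377233)
  → (-0.358528, -1.890345)
(u(0.6), v(0.6)) ≈ (-0.3585, -1.8903)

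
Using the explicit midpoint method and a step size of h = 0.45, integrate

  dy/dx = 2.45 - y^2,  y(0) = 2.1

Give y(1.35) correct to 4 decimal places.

Midpoint: k1 = f(x_n, y_n); k2 = f(x_n + h/2, y_n + (h/2)·k1); y_{n+1} = y_n + h·k2.
x=0.000000, y=2.100000:
  k1 = f(0.000000, 2.100000) = -1.960000
  k2 = f(0.225000, 1.659000) = -0.302281
  y ← 2.100000 + 0.45·(-0.302281) = 1.963974
x=0.450000, y=1.963974:
  k1 = f(0.450000, 1.963974) = -1.407192
  k2 = f(0.675000, 1.647355) = -0.263780
  y ← 1.963974 + 0.45·(-0.263780) = 1.845273
x=0.900000, y=1.845273:
  k1 = f(0.900000, 1.845273) = -0.955031
  k2 = f(1.125000, 1.630391) = -0.208174
  y ← 1.845273 + 0.45·(-0.208174) = 1.751595
y(1.35) ≈ 1.7516

1.7516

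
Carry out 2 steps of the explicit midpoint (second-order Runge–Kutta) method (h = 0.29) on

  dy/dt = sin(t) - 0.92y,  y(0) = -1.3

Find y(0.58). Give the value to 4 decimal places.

Midpoint: k1 = f(t_n, y_n); k2 = f(t_n + h/2, y_n + (h/2)·k1); y_{n+1} = y_n + h·k2.
t=0.000000, y=-1.300000:
  k1 = f(0.000000, -1.300000) = 1.196000
  k2 = f(0.145000, -1.126580) = 1.180946
  y ← -1.300000 + 0.29·1.180946 = -0.957526
t=0.290000, y=-0.957526:
  k1 = f(0.290000, -0.957526) = 1.166876
  k2 = f(0.435000, -0.788329) = 1.146673
  y ← -0.957526 + 0.29·1.146673 = -0.624991
y(0.58) ≈ -0.6250

-0.6250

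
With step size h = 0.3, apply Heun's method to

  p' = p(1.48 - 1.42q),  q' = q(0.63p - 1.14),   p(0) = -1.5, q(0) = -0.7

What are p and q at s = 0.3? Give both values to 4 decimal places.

-2.7827, -0.3715

Heun on (p,q): k1 = f(s_n, state_n); k2 = f(s_n + h, state_n + h·k1); state_{n+1} = state_n + (h/2)·(k1 + k2).
0.000000: (-1.500000, -0.700000)
  k1 = (-3.711000, 1.459500)
  predictor → (-2.613300, -0.262150)
  k2 = (-4.840493, 0.730449)
  → (-2.782724, -0.371508)
(p(0.3), q(0.3)) ≈ (-2.7827, -0.3715)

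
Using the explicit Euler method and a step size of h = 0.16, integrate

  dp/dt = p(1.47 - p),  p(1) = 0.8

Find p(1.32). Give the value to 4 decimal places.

0.9686

Euler: p_{n+1} = p_n + h·f(t_n, p_n).
t=1.000000, p=0.800000: f=0.536000 → p ← 0.800000 + 0.16·0.536000 = 0.885760
t=1.160000, p=0.885760: f=0.517496 → p ← 0.885760 + 0.16·0.517496 = 0.968559
p(1.32) ≈ 0.9686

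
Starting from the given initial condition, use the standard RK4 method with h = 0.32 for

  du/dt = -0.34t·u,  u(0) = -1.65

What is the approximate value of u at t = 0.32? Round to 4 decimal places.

-1.6215

RK4: k1 = f(t_n, u_n); k2 = f(t_n + h/2, u_n + (h/2)·k1); k3 = f(t_n + h/2, u_n + (h/2)·k2); k4 = f(t_n + h, u_n + h·k3); u_{n+1} = u_n + (h/6)·(k1 + 2k2 + 2k3 + k4).
t=0.000000, u=-1.650000:
  k1 = f(0.000000, -1.650000) = 0.000000
  k2 = f(0.160000, -1.650000) = 0.089760
  k3 = f(0.160000, -1.635638) = 0.088979
  k4 = f(0.320000, -1.621527) = 0.176422
  u ← -1.650000 + (0.32/6)·(k1 + 2k2 + 2k3 + k4) = -1.621525
u(0.32) ≈ -1.6215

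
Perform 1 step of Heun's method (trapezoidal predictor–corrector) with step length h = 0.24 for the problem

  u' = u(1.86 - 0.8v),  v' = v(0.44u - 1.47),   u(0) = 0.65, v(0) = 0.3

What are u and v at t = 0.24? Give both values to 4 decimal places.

Heun on (u,v): k1 = f(t_n, state_n); k2 = f(t_n + h, state_n + h·k1); state_{n+1} = state_n + (h/2)·(k1 + k2).
0.000000: (0.650000, 0.300000)
  k1 = (1.053000, -0.355200)
  predictor → (0.902720, 0.214752)
  k2 = (1.523970, -0.230387)
  → (0.959236, 0.229730)
(u(0.24), v(0.24)) ≈ (0.9592, 0.2297)

0.9592, 0.2297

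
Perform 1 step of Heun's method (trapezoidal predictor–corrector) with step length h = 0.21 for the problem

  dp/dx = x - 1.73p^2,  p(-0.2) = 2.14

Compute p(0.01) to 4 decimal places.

Heun: k1 = f(x_n, p_n); k2 = f(x_n + h, p_n + h·k1); p_{n+1} = p_n + (h/2)·(k1 + k2).
x=-0.200000, p=2.140000:
  k1 = f(-0.200000, 2.140000) = -8.122708
  k2 = f(0.010000, 0.434231) = -0.316203
  p ← 2.140000 + (0.21/2)·(-8.122708 + (-0.316203)) = 1.253914
p(0.01) ≈ 1.2539

1.2539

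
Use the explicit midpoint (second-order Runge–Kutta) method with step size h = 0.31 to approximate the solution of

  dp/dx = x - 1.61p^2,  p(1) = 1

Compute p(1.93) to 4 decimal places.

1.0367

Midpoint: k1 = f(x_n, p_n); k2 = f(x_n + h/2, p_n + (h/2)·k1); p_{n+1} = p_n + h·k2.
x=1.000000, p=1.000000:
  k1 = f(1.000000, 1.000000) = -0.610000
  k2 = f(1.155000, 0.905450) = -0.164942
  p ← 1.000000 + 0.31·(-0.164942) = 0.948868
x=1.310000, p=0.948868:
  k1 = f(1.310000, 0.948868) = -0.139564
  k2 = f(1.465000, 0.927236) = 0.080777
  p ← 0.948868 + 0.31·0.080777 = 0.973909
x=1.620000, p=0.973909:
  k1 = f(1.620000, 0.973909) = 0.092917
  k2 = f(1.775000, 0.988311) = 0.202418
  p ← 0.973909 + 0.31·0.202418 = 1.036659
p(1.93) ≈ 1.0367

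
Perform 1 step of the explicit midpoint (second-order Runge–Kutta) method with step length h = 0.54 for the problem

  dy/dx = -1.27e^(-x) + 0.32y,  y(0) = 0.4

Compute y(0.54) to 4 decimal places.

-0.1077

Midpoint: k1 = f(x_n, y_n); k2 = f(x_n + h/2, y_n + (h/2)·k1); y_{n+1} = y_n + h·k2.
x=0.000000, y=0.400000:
  k1 = f(0.000000, 0.400000) = -1.142000
  k2 = f(0.270000, 0.091660) = -0.940161
  y ← 0.400000 + 0.54·(-0.940161) = -0.107687
y(0.54) ≈ -0.1077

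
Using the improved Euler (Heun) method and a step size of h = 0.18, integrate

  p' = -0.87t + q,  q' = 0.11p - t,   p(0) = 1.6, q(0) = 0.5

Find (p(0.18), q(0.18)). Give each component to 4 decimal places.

1.6788, 0.5164

Heun on (p,q): k1 = f(t_n, state_n); k2 = f(t_n + h, state_n + h·k1); state_{n+1} = state_n + (h/2)·(k1 + k2).
0.000000: (1.600000, 0.500000)
  k1 = (0.500000, 0.176000)
  predictor → (1.690000, 0.531680)
  k2 = (0.375080, 0.005900)
  → (1.678757, 0.516371)
(p(0.18), q(0.18)) ≈ (1.6788, 0.5164)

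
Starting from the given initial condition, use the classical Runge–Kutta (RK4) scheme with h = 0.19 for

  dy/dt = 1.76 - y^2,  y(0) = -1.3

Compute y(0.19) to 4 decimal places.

-1.2828

RK4: k1 = f(t_n, y_n); k2 = f(t_n + h/2, y_n + (h/2)·k1); k3 = f(t_n + h/2, y_n + (h/2)·k2); k4 = f(t_n + h, y_n + h·k3); y_{n+1} = y_n + (h/6)·(k1 + 2k2 + 2k3 + k4).
t=0.000000, y=-1.300000:
  k1 = f(0.000000, -1.300000) = 0.070000
  k2 = f(0.095000, -1.293350) = 0.087246
  k3 = f(0.095000, -1.291712) = 0.091481
  k4 = f(0.190000, -1.282619) = 0.114890
  y ← -1.300000 + (0.19/6)·(k1 + 2k2 + 2k3 + k4) = -1.282826
y(0.19) ≈ -1.2828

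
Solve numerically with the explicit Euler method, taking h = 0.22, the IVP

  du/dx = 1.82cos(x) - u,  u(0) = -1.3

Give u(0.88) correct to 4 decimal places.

0.5454

Euler: u_{n+1} = u_n + h·f(x_n, u_n).
x=0.000000, u=-1.300000: f=3.120000 → u ← -1.300000 + 0.22·3.120000 = -0.613600
x=0.220000, u=-0.613600: f=2.389733 → u ← -0.613600 + 0.22·2.389733 = -0.087859
x=0.440000, u=-0.087859: f=1.734507 → u ← -0.087859 + 0.22·1.734507 = 0.293733
x=0.660000, u=0.293733: f=1.144053 → u ← 0.293733 + 0.22·1.144053 = 0.545424
u(0.88) ≈ 0.5454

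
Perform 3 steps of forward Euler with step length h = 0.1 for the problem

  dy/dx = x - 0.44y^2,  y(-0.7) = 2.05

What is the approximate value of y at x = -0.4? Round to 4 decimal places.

Euler: y_{n+1} = y_n + h·f(x_n, y_n).
x=-0.700000, y=2.050000: f=-2.549100 → y ← 2.050000 + 0.1·(-2.549100) = 1.795090
x=-0.600000, y=1.795090: f=-2.017833 → y ← 1.795090 + 0.1·(-2.017833) = 1.593307
x=-0.500000, y=1.593307: f=-1.616996 → y ← 1.593307 + 0.1·(-1.616996) = 1.431607
y(-0.4) ≈ 1.4316

1.4316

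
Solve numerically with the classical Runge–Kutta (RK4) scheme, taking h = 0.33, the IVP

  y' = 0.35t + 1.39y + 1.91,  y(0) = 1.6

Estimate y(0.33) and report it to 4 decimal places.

3.3527

RK4: k1 = f(t_n, y_n); k2 = f(t_n + h/2, y_n + (h/2)·k1); k3 = f(t_n + h/2, y_n + (h/2)·k2); k4 = f(t_n + h, y_n + h·k3); y_{n+1} = y_n + (h/6)·(k1 + 2k2 + 2k3 + k4).
t=0.000000, y=1.600000:
  k1 = f(0.000000, 1.600000) = 4.134000
  k2 = f(0.165000, 2.282110) = 5.139883
  k3 = f(0.165000, 2.448081) = 5.370582
  k4 = f(0.330000, 3.372292) = 6.712986
  y ← 1.600000 + (0.33/6)·(k1 + 2k2 + 2k3 + k4) = 3.352735
y(0.33) ≈ 3.3527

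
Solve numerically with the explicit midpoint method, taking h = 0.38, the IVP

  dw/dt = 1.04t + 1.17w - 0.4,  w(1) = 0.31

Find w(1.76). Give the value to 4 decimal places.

1.8691

Midpoint: k1 = f(t_n, w_n); k2 = f(t_n + h/2, w_n + (h/2)·k1); w_{n+1} = w_n + h·k2.
t=1.000000, w=0.310000:
  k1 = f(1.000000, 0.310000) = 1.002700
  k2 = f(1.190000, 0.500513) = 1.423200
  w ← 0.310000 + 0.38·1.423200 = 0.850816
t=1.380000, w=0.850816:
  k1 = f(1.380000, 0.850816) = 2.030655
  k2 = f(1.570000, 1.236640) = 2.679669
  w ← 0.850816 + 0.38·2.679669 = 1.869090
w(1.76) ≈ 1.8691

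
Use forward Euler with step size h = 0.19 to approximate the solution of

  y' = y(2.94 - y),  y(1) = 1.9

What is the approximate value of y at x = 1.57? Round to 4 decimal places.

Euler: y_{n+1} = y_n + h·f(x_n, y_n).
x=1.000000, y=1.900000: f=1.976000 → y ← 1.900000 + 0.19·1.976000 = 2.275440
x=1.190000, y=2.275440: f=1.512166 → y ← 2.275440 + 0.19·1.512166 = 2.562752
x=1.380000, y=2.562752: f=0.966794 → y ← 2.562752 + 0.19·0.966794 = 2.746442
y(1.57) ≈ 2.7464

2.7464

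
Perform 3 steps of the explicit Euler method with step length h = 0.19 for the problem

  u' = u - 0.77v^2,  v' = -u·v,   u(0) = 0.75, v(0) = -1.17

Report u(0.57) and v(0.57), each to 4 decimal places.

0.6940, -0.7593

Euler on (u,v): u_{n+1} = u_n + h·u', v_{n+1} = v_n + h·v'.
0.000000: (0.750000, -1.170000); f=(-0.304053, 0.877500) → (0.692230, -1.003275)
0.190000: (0.692230, -1.003275); f=(-0.082822, 0.694497) → (0.676494, -0.871321)
0.380000: (0.676494, -0.871321); f=(0.091910, 0.589443) → (0.693957, -0.759326)
(u(0.57), v(0.57)) ≈ (0.6940, -0.7593)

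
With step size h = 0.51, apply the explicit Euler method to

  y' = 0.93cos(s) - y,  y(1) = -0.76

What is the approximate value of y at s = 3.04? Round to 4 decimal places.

-0.4960

Euler: y_{n+1} = y_n + h·f(s_n, y_n).
s=1.000000, y=-0.760000: f=1.262481 → y ← -0.760000 + 0.51·1.262481 = -0.116135
s=1.510000, y=-0.116135: f=0.172640 → y ← -0.116135 + 0.51·0.172640 = -0.028088
s=2.020000, y=-0.028088: f=-0.375763 → y ← -0.028088 + 0.51·(-0.375763) = -0.219727
s=2.530000, y=-0.219727: f=-0.541696 → y ← -0.219727 + 0.51·(-0.541696) = -0.495992
y(3.04) ≈ -0.4960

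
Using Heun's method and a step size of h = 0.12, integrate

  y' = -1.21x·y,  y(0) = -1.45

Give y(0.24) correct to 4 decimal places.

-1.4002

Heun: k1 = f(x_n, y_n); k2 = f(x_n + h, y_n + h·k1); y_{n+1} = y_n + (h/2)·(k1 + k2).
x=0.000000, y=-1.450000:
  k1 = f(0.000000, -1.450000) = 0.000000
  k2 = f(0.120000, -1.450000) = 0.210540
  y ← -1.450000 + (0.12/2)·(0.000000 + 0.210540) = -1.437368
x=0.120000, y=-1.437368:
  k1 = f(0.120000, -1.437368) = 0.208706
  k2 = f(0.240000, -1.412323) = 0.410139
  y ← -1.437368 + (0.12/2)·(0.208706 + 0.410139) = -1.400237
y(0.24) ≈ -1.4002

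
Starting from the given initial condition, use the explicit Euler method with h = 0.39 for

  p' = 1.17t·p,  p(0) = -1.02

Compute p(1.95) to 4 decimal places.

Euler: p_{n+1} = p_n + h·f(t_n, p_n).
t=0.000000, p=-1.020000: f=0.000000 → p ← -1.020000 + 0.39·0.000000 = -1.020000
t=0.390000, p=-1.020000: f=-0.465426 → p ← -1.020000 + 0.39·(-0.465426) = -1.201516
t=0.780000, p=-1.201516: f=-1.096504 → p ← -1.201516 + 0.39·(-1.096504) = -1.629153
t=1.170000, p=-1.629153: f=-2.230147 → p ← -1.629153 + 0.39·(-2.230147) = -2.498910
t=1.560000, p=-2.498910: f=-4.561010 → p ← -2.498910 + 0.39·(-4.561010) = -4.277704
p(1.95) ≈ -4.2777

-4.2777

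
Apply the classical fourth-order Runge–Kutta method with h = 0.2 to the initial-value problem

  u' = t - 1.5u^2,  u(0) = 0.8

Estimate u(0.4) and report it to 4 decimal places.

RK4: k1 = f(t_n, u_n); k2 = f(t_n + h/2, u_n + (h/2)·k1); k3 = f(t_n + h/2, u_n + (h/2)·k2); k4 = f(t_n + h, u_n + h·k3); u_{n+1} = u_n + (h/6)·(k1 + 2k2 + 2k3 + k4).
t=0.000000, u=0.800000:
  k1 = f(0.000000, 0.800000) = -0.960000
  k2 = f(0.100000, 0.704000) = -0.643424
  k3 = f(0.100000, 0.735658) = -0.711788
  k4 = f(0.200000, 0.657642) = -0.448740
  u ← 0.800000 + (0.2/6)·(k1 + 2k2 + 2k3 + k4) = 0.662695
t=0.200000, u=0.662695:
  k1 = f(0.200000, 0.662695) = -0.458746
  k2 = f(0.300000, 0.616820) = -0.270700
  k3 = f(0.300000, 0.635624) = -0.306028
  k4 = f(0.400000, 0.601489) = -0.142683
  u ← 0.662695 + (0.2/6)·(k1 + 2k2 + 2k3 + k4) = 0.604198
u(0.4) ≈ 0.6042

0.6042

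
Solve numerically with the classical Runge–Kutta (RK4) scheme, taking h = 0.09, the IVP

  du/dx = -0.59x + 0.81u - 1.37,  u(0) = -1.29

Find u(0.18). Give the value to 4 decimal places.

-1.7680

RK4: k1 = f(x_n, u_n); k2 = f(x_n + h/2, u_n + (h/2)·k1); k3 = f(x_n + h/2, u_n + (h/2)·k2); k4 = f(x_n + h, u_n + h·k3); u_{n+1} = u_n + (h/6)·(k1 + 2k2 + 2k3 + k4).
x=0.000000, u=-1.290000:
  k1 = f(0.000000, -1.290000) = -2.414900
  k2 = f(0.045000, -1.398671) = -2.529473
  k3 = f(0.045000, -1.403826) = -2.533649
  k4 = f(0.090000, -1.518028) = -2.652703
  u ← -1.290000 + (0.09/6)·(k1 + 2k2 + 2k3 + k4) = -1.517908
x=0.090000, u=-1.517908:
  k1 = f(0.090000, -1.517908) = -2.652605
  k2 = f(0.135000, -1.637275) = -2.775843
  k3 = f(0.135000, -1.642821) = -2.780335
  k4 = f(0.180000, -1.768138) = -2.908392
  u ← -1.517908 + (0.09/6)·(k1 + 2k2 + 2k3 + k4) = -1.768008
u(0.18) ≈ -1.7680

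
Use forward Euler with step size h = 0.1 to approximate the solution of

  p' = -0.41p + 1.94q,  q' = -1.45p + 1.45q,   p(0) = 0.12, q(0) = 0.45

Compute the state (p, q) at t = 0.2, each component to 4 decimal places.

Euler on (p,q): p_{n+1} = p_n + h·p', q_{n+1} = q_n + h·q'.
0.000000: (0.120000, 0.450000); f=(0.823800, 0.478500) → (0.202380, 0.497850)
0.100000: (0.202380, 0.497850); f=(0.882853, 0.428431) → (0.290665, 0.540693)
(p(0.2), q(0.2)) ≈ (0.2907, 0.5407)

0.2907, 0.5407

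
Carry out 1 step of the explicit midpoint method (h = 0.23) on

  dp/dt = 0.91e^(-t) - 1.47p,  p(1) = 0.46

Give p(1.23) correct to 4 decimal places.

0.3864

Midpoint: k1 = f(t_n, p_n); k2 = f(t_n + h/2, p_n + (h/2)·k1); p_{n+1} = p_n + h·k2.
t=1.000000, p=0.460000:
  k1 = f(1.000000, 0.460000) = -0.341430
  k2 = f(1.115000, 0.420736) = -0.320078
  p ← 0.460000 + 0.23·(-0.320078) = 0.386382
p(1.23) ≈ 0.3864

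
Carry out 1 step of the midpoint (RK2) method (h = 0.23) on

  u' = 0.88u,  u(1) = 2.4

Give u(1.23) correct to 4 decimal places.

Midpoint: k1 = f(t_n, u_n); k2 = f(t_n + h/2, u_n + (h/2)·k1); u_{n+1} = u_n + h·k2.
t=1.000000, u=2.400000:
  k1 = f(1.000000, 2.400000) = 2.112000
  k2 = f(1.115000, 2.642880) = 2.325734
  u ← 2.400000 + 0.23·2.325734 = 2.934919
u(1.23) ≈ 2.9349

2.9349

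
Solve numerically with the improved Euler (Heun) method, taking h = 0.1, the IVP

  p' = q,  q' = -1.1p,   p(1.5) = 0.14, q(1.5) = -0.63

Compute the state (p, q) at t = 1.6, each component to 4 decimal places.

0.0762, -0.6419

Heun on (p,q): k1 = f(t_n, state_n); k2 = f(t_n + h, state_n + h·k1); state_{n+1} = state_n + (h/2)·(k1 + k2).
1.500000: (0.140000, -0.630000)
  k1 = (-0.630000, -0.154000)
  predictor → (0.077000, -0.645400)
  k2 = (-0.645400, -0.084700)
  → (0.076230, -0.641935)
(p(1.6), q(1.6)) ≈ (0.0762, -0.6419)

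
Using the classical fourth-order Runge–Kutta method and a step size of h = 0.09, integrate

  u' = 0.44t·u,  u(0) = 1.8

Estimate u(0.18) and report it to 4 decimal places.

1.8129

RK4: k1 = f(t_n, u_n); k2 = f(t_n + h/2, u_n + (h/2)·k1); k3 = f(t_n + h/2, u_n + (h/2)·k2); k4 = f(t_n + h, u_n + h·k3); u_{n+1} = u_n + (h/6)·(k1 + 2k2 + 2k3 + k4).
t=0.000000, u=1.800000:
  k1 = f(0.000000, 1.800000) = 0.000000
  k2 = f(0.045000, 1.800000) = 0.035640
  k3 = f(0.045000, 1.801604) = 0.035672
  k4 = f(0.090000, 1.803210) = 0.071407
  u ← 1.800000 + (0.09/6)·(k1 + 2k2 + 2k3 + k4) = 1.803210
t=0.090000, u=1.803210:
  k1 = f(0.090000, 1.803210) = 0.071407
  k2 = f(0.135000, 1.806424) = 0.107302
  k3 = f(0.135000, 1.808039) = 0.107398
  k4 = f(0.180000, 1.812876) = 0.143580
  u ← 1.803210 + (0.09/6)·(k1 + 2k2 + 2k3 + k4) = 1.812876
u(0.18) ≈ 1.8129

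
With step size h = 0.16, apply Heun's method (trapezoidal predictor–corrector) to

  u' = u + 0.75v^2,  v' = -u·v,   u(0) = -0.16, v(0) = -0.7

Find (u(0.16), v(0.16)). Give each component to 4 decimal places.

Heun on (u,v): k1 = f(t_n, state_n); k2 = f(t_n + h, state_n + h·k1); state_{n+1} = state_n + (h/2)·(k1 + k2).
0.000000: (-0.160000, -0.700000)
  k1 = (0.207500, -0.112000)
  predictor → (-0.126800, -0.717920)
  k2 = (0.259757, -0.091032)
  → (-0.122619, -0.716243)
(u(0.16), v(0.16)) ≈ (-0.1226, -0.7162)

-0.1226, -0.7162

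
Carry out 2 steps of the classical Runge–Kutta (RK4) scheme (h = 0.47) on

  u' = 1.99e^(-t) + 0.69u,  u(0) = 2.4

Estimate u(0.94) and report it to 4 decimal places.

RK4: k1 = f(t_n, u_n); k2 = f(t_n + h/2, u_n + (h/2)·k1); k3 = f(t_n + h/2, u_n + (h/2)·k2); k4 = f(t_n + h, u_n + h·k3); u_{n+1} = u_n + (h/6)·(k1 + 2k2 + 2k3 + k4).
t=0.000000, u=2.400000:
  k1 = f(0.000000, 2.400000) = 3.646000
  k2 = f(0.235000, 3.256810) = 3.820435
  k3 = f(0.235000, 3.297802) = 3.848720
  k4 = f(0.470000, 4.208898) = 4.147894
  u ← 2.400000 + (0.47/6)·(k1 + 2k2 + 2k3 + k4) = 4.212023
t=0.470000, u=4.212023:
  k1 = f(0.470000, 4.212023) = 4.150050
  k2 = f(0.705000, 5.187284) = 4.562502
  k3 = f(0.705000, 5.284211) = 4.629381
  k4 = f(0.940000, 6.387832) = 5.184953
  u ← 4.212023 + (0.47/6)·(k1 + 2k2 + 2k3 + k4) = 6.383326
u(0.94) ≈ 6.3833

6.3833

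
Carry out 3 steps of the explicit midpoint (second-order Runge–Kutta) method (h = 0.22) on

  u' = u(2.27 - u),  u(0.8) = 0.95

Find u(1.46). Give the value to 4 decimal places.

1.7332

Midpoint: k1 = f(x_n, u_n); k2 = f(x_n + h/2, u_n + (h/2)·k1); u_{n+1} = u_n + h·k2.
x=0.800000, u=0.950000:
  k1 = f(0.800000, 0.950000) = 1.254000
  k2 = f(0.910000, 1.087940) = 1.286010
  u ← 0.950000 + 0.22·1.286010 = 1.232922
x=1.020000, u=1.232922:
  k1 = f(1.020000, 1.232922) = 1.278636
  k2 = f(1.130000, 1.373572) = 1.231308
  u ← 1.232922 + 0.22·1.231308 = 1.503810
x=1.240000, u=1.503810:
  k1 = f(1.240000, 1.503810) = 1.152204
  k2 = f(1.350000, 1.630553) = 1.042653
  u ← 1.503810 + 0.22·1.042653 = 1.733194
u(1.46) ≈ 1.7332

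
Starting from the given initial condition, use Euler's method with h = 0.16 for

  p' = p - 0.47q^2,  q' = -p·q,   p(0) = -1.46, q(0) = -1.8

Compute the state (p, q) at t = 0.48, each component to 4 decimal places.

-3.6731, -4.1271

Euler on (p,q): p_{n+1} = p_n + h·p', q_{n+1} = q_n + h·q'.
0.000000: (-1.460000, -1.800000); f=(-2.982800, -2.628000) → (-1.937248, -2.220480)
0.160000: (-1.937248, -2.220480); f=(-4.254598, -4.301620) → (-2.617984, -2.908739)
0.320000: (-2.617984, -2.908739); f=(-6.594543, -7.615032) → (-3.673110, -4.127144)
(p(0.48), q(0.48)) ≈ (-3.6731, -4.1271)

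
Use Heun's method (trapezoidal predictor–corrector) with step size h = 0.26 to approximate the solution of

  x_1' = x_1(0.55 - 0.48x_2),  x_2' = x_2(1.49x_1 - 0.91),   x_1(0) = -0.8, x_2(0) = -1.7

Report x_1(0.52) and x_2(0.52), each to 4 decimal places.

Heun on (x_1,x_2): k1 = f(s_n, state_n); k2 = f(s_n + h, state_n + h·k1); state_{n+1} = state_n + (h/2)·(k1 + k2).
0.000000: (-0.800000, -1.700000)
  k1 = (-1.092800, 3.573400)
  predictor → (-1.084128, -0.770916)
  k2 = (-0.997441, 1.946833)
  → (-1.071731, -0.982370)
0.260000: (-1.071731, -0.982370)
  k1 = (-1.094814, 2.462683)
  predictor → (-1.356383, -0.342072)
  k2 = (-0.968721, 1.002617)
  → (-1.339991, -0.531881)
(x_1(0.52), x_2(0.52)) ≈ (-1.3400, -0.5319)

-1.3400, -0.5319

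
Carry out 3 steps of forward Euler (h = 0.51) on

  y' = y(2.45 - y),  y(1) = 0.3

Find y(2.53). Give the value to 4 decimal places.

Euler: y_{n+1} = y_n + h·f(t_n, y_n).
t=1.000000, y=0.300000: f=0.645000 → y ← 0.300000 + 0.51·0.645000 = 0.628950
t=1.510000, y=0.628950: f=1.145349 → y ← 0.628950 + 0.51·1.145349 = 1.213078
t=2.020000, y=1.213078: f=1.500483 → y ← 1.213078 + 0.51·1.500483 = 1.978324
y(2.53) ≈ 1.9783

1.9783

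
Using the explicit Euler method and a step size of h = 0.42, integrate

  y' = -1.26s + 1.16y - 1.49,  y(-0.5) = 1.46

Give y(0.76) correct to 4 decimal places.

Euler: y_{n+1} = y_n + h·f(s_n, y_n).
s=-0.500000, y=1.460000: f=0.833600 → y ← 1.460000 + 0.42·0.833600 = 1.810112
s=-0.080000, y=1.810112: f=0.710530 → y ← 1.810112 + 0.42·0.710530 = 2.108535
s=0.340000, y=2.108535: f=0.527500 → y ← 2.108535 + 0.42·0.527500 = 2.330085
y(0.76) ≈ 2.3301

2.3301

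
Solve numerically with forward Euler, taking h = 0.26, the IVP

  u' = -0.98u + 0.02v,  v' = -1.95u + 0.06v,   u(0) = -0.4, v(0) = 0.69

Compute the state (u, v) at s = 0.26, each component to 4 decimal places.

Euler on (u,v): u_{n+1} = u_n + h·u', v_{n+1} = v_n + h·v'.
0.000000: (-0.400000, 0.690000); f=(0.405800, 0.821400) → (-0.294492, 0.903564)
(u(0.26), v(0.26)) ≈ (-0.2945, 0.9036)

-0.2945, 0.9036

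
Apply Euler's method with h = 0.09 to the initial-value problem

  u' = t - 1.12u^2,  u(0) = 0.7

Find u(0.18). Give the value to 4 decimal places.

Euler: u_{n+1} = u_n + h·f(t_n, u_n).
t=0.000000, u=0.700000: f=-0.548800 → u ← 0.700000 + 0.09·(-0.548800) = 0.650608
t=0.090000, u=0.650608: f=-0.384086 → u ← 0.650608 + 0.09·(-0.384086) = 0.616040
u(0.18) ≈ 0.6160

0.6160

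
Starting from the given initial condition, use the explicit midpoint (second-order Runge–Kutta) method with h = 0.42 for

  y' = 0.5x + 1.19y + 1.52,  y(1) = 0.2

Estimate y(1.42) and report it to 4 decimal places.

Midpoint: k1 = f(x_n, y_n); k2 = f(x_n + h/2, y_n + (h/2)·k1); y_{n+1} = y_n + h·k2.
x=1.000000, y=0.200000:
  k1 = f(1.000000, 0.200000) = 2.258000
  k2 = f(1.210000, 0.674180) = 2.927274
  y ← 0.200000 + 0.42·2.927274 = 1.429455
y(1.42) ≈ 1.4295

1.4295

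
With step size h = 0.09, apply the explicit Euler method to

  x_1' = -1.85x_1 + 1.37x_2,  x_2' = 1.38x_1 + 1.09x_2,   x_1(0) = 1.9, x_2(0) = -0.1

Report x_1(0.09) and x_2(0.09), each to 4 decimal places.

Euler on (x_1,x_2): x_1_{n+1} = x_1_n + h·x_1', x_2_{n+1} = x_2_n + h·x_2'.
0.000000: (1.900000, -0.100000); f=(-3.652000, 2.513000) → (1.571320, 0.126170)
(x_1(0.09), x_2(0.09)) ≈ (1.5713, 0.1262)

1.5713, 0.1262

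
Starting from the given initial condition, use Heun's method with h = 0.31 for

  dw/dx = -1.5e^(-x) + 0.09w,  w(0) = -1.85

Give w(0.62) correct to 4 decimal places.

Heun: k1 = f(x_n, w_n); k2 = f(x_n + h, w_n + h·k1); w_{n+1} = w_n + (h/2)·(k1 + k2).
x=0.000000, w=-1.850000:
  k1 = f(0.000000, -1.850000) = -1.666500
  k2 = f(0.310000, -2.366615) = -1.313166
  w ← -1.850000 + (0.31/2)·(-1.666500 + (-1.313166)) = -2.311848
x=0.310000, w=-2.311848:
  k1 = f(0.310000, -2.311848) = -1.308237
  k2 = f(0.620000, -2.717402) = -1.051483
  w ← -2.311848 + (0.31/2)·(-1.308237 + (-1.051483)) = -2.677605
w(0.62) ≈ -2.6776

-2.6776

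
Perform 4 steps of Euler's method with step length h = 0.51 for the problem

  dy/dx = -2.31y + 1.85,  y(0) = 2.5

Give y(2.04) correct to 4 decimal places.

0.8026

Euler: y_{n+1} = y_n + h·f(x_n, y_n).
x=0.000000, y=2.500000: f=-3.925000 → y ← 2.500000 + 0.51·(-3.925000) = 0.498250
x=0.510000, y=0.498250: f=0.699043 → y ← 0.498250 + 0.51·0.699043 = 0.854762
x=1.020000, y=0.854762: f=-0.124499 → y ← 0.854762 + 0.51·(-0.124499) = 0.791267
x=1.530000, y=0.791267: f=0.022173 → y ← 0.791267 + 0.51·0.022173 = 0.802575
y(2.04) ≈ 0.8026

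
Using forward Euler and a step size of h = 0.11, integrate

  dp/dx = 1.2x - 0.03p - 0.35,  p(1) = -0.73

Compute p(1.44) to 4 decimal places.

Euler: p_{n+1} = p_n + h·f(x_n, p_n).
x=1.000000, p=-0.730000: f=0.871900 → p ← -0.730000 + 0.11·0.871900 = -0.634091
x=1.110000, p=-0.634091: f=1.001023 → p ← -0.634091 + 0.11·1.001023 = -0.523978
x=1.220000, p=-0.523978: f=1.129719 → p ← -0.523978 + 0.11·1.129719 = -0.399709
x=1.330000, p=-0.399709: f=1.257991 → p ← -0.399709 + 0.11·1.257991 = -0.261330
p(1.44) ≈ -0.2613

-0.2613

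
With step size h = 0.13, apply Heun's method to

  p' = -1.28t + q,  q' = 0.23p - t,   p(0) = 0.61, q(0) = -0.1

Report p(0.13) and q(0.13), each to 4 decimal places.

0.5874, -0.0904

Heun on (p,q): k1 = f(t_n, state_n); k2 = f(t_n + h, state_n + h·k1); state_{n+1} = state_n + (h/2)·(k1 + k2).
0.000000: (0.610000, -0.100000)
  k1 = (-0.100000, 0.140300)
  predictor → (0.597000, -0.081761)
  k2 = (-0.248161, 0.007310)
  → (0.587370, -0.090405)
(p(0.13), q(0.13)) ≈ (0.5874, -0.0904)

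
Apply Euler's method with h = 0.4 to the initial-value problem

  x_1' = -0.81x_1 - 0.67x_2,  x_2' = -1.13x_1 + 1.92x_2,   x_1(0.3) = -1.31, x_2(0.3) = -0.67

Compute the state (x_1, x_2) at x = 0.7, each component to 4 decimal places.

Euler on (x_1,x_2): x_1_{n+1} = x_1_n + h·x_1', x_2_{n+1} = x_2_n + h·x_2'.
0.300000: (-1.310000, -0.670000); f=(1.510000, 0.193900) → (-0.706000, -0.592440)
(x_1(0.7), x_2(0.7)) ≈ (-0.7060, -0.5924)

-0.7060, -0.5924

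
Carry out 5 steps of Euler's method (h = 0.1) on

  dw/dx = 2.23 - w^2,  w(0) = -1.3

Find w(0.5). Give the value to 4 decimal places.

-0.8659

Euler: w_{n+1} = w_n + h·f(x_n, w_n).
x=0.000000, w=-1.300000: f=0.540000 → w ← -1.300000 + 0.1·0.540000 = -1.246000
x=0.100000, w=-1.246000: f=0.677484 → w ← -1.246000 + 0.1·0.677484 = -1.178252
x=0.200000, w=-1.178252: f=0.841723 → w ← -1.178252 + 0.1·0.841723 = -1.094079
x=0.300000, w=-1.094079: f=1.032991 → w ← -1.094079 + 0.1·1.032991 = -0.990780
x=0.400000, w=-0.990780: f=1.248355 → w ← -0.990780 + 0.1·1.248355 = -0.865945
w(0.5) ≈ -0.8659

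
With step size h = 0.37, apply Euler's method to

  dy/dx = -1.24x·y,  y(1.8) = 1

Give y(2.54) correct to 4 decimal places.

0.0008

Euler: y_{n+1} = y_n + h·f(x_n, y_n).
x=1.800000, y=1.000000: f=-2.232000 → y ← 1.000000 + 0.37·(-2.232000) = 0.174160
x=2.170000, y=0.174160: f=-0.468630 → y ← 0.174160 + 0.37·(-0.468630) = 0.000767
y(2.54) ≈ 0.0008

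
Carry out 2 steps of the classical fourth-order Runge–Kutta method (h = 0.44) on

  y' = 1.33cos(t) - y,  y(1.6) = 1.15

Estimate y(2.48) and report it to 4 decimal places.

RK4: k1 = f(t_n, y_n); k2 = f(t_n + h/2, y_n + (h/2)·k1); k3 = f(t_n + h/2, y_n + (h/2)·k2); k4 = f(t_n + h, y_n + h·k3); y_{n+1} = y_n + (h/6)·(k1 + 2k2 + 2k3 + k4).
t=1.600000, y=1.150000:
  k1 = f(1.600000, 1.150000) = -1.188835
  k2 = f(1.820000, 0.888456) = -1.216477
  k3 = f(1.820000, 0.882375) = -1.210396
  k4 = f(2.040000, 0.617426) = -1.218820
  y ← 1.150000 + (0.44/6)·(k1 + 2k2 + 2k3 + k4) = 0.617497
t=2.040000, y=0.617497:
  k1 = f(2.040000, 0.617497) = -1.218891
  k2 = f(2.260000, 0.349341) = -1.195118
  k3 = f(2.260000, 0.354571) = -1.200348
  k4 = f(2.480000, 0.089344) = -1.138733
  y ← 0.617497 + (0.44/6)·(k1 + 2k2 + 2k3 + k4) = 0.093270
y(2.48) ≈ 0.0933

0.0933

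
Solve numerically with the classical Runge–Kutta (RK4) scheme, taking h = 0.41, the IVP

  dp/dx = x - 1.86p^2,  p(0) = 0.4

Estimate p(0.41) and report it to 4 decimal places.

RK4: k1 = f(x_n, p_n); k2 = f(x_n + h/2, p_n + (h/2)·k1); k3 = f(x_n + h/2, p_n + (h/2)·k2); k4 = f(x_n + h, p_n + h·k3); p_{n+1} = p_n + (h/6)·(k1 + 2k2 + 2k3 + k4).
x=0.000000, p=0.400000:
  k1 = f(0.000000, 0.400000) = -0.297600
  k2 = f(0.205000, 0.338992) = -0.008743
  k3 = f(0.205000, 0.398208) = -0.089939
  k4 = f(0.410000, 0.363125) = 0.164741
  p ← 0.400000 + (0.41/6)·(k1 + 2k2 + 2k3 + k4) = 0.377435
p(0.41) ≈ 0.3774

0.3774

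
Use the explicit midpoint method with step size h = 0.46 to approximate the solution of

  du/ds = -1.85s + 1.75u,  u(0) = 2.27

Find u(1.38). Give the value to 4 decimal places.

18.1393

Midpoint: k1 = f(s_n, u_n); k2 = f(s_n + h/2, u_n + (h/2)·k1); u_{n+1} = u_n + h·k2.
s=0.000000, u=2.270000:
  k1 = f(0.000000, 2.270000) = 3.972500
  k2 = f(0.230000, 3.183675) = 5.145931
  u ← 2.270000 + 0.46·5.145931 = 4.637128
s=0.460000, u=4.637128:
  k1 = f(0.460000, 4.637128) = 7.263975
  k2 = f(0.690000, 6.307843) = 9.762224
  u ← 4.637128 + 0.46·9.762224 = 9.127752
s=0.920000, u=9.127752:
  k1 = f(0.920000, 9.127752) = 14.271565
  k2 = f(1.150000, 12.410212) = 19.590370
  u ← 9.127752 + 0.46·19.590370 = 18.139322
u(1.38) ≈ 18.1393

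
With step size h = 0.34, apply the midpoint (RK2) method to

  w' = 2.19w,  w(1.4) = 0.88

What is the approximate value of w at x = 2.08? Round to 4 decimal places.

3.5972

Midpoint: k1 = f(x_n, w_n); k2 = f(x_n + h/2, w_n + (h/2)·k1); w_{n+1} = w_n + h·k2.
x=1.400000, w=0.880000:
  k1 = f(1.400000, 0.880000) = 1.927200
  k2 = f(1.570000, 1.207624) = 2.644697
  w ← 0.880000 + 0.34·2.644697 = 1.779197
x=1.740000, w=1.779197:
  k1 = f(1.740000, 1.779197) = 3.896441
  k2 = f(1.910000, 2.441592) = 5.347086
  w ← 1.779197 + 0.34·5.347086 = 3.597206
w(2.08) ≈ 3.5972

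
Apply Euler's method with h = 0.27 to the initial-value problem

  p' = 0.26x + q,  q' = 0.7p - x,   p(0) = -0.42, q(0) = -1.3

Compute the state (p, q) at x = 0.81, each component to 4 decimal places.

Euler on (p,q): p_{n+1} = p_n + h·p', q_{n+1} = q_n + h·q'.
0.000000: (-0.420000, -1.300000); f=(-1.300000, -0.294000) → (-0.771000, -1.379380)
0.270000: (-0.771000, -1.379380); f=(-1.309180, -0.809700) → (-1.124479, -1.597999)
0.540000: (-1.124479, -1.597999); f=(-1.457599, -1.327135) → (-1.518030, -1.956325)
(p(0.81), q(0.81)) ≈ (-1.5180, -1.9563)

-1.5180, -1.9563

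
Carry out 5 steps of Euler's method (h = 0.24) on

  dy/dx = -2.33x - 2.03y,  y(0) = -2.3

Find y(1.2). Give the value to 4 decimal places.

-0.9135

Euler: y_{n+1} = y_n + h·f(x_n, y_n).
x=0.000000, y=-2.300000: f=4.669000 → y ← -2.300000 + 0.24·4.669000 = -1.179440
x=0.240000, y=-1.179440: f=1.835063 → y ← -1.179440 + 0.24·1.835063 = -0.739025
x=0.480000, y=-0.739025: f=0.381820 → y ← -0.739025 + 0.24·0.381820 = -0.647388
x=0.720000, y=-0.647388: f=-0.363402 → y ← -0.647388 + 0.24·(-0.363402) = -0.734605
x=0.960000, y=-0.734605: f=-0.745553 → y ← -0.734605 + 0.24·(-0.745553) = -0.913537
y(1.2) ≈ -0.9135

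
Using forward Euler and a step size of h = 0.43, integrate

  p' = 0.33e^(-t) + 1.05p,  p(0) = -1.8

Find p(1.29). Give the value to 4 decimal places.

-5.0116

Euler: p_{n+1} = p_n + h·f(t_n, p_n).
t=0.000000, p=-1.800000: f=-1.560000 → p ← -1.800000 + 0.43·(-1.560000) = -2.470800
t=0.430000, p=-2.470800: f=-2.379672 → p ← -2.470800 + 0.43·(-2.379672) = -3.494059
t=0.860000, p=-3.494059: f=-3.529118 → p ← -3.494059 + 0.43·(-3.529118) = -5.011580
p(1.29) ≈ -5.0116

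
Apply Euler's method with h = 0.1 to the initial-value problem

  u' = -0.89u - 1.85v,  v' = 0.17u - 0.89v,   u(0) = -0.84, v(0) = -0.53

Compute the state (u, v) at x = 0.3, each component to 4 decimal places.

Euler on (u,v): u_{n+1} = u_n + h·u', v_{n+1} = v_n + h·v'.
0.000000: (-0.840000, -0.530000); f=(1.728100, 0.328900) → (-0.667190, -0.497110)
0.100000: (-0.667190, -0.497110); f=(1.513453, 0.329006) → (-0.515845, -0.464209)
0.200000: (-0.515845, -0.464209); f=(1.317889, 0.325453) → (-0.384056, -0.431664)
(u(0.3), v(0.3)) ≈ (-0.3841, -0.4317)

-0.3841, -0.4317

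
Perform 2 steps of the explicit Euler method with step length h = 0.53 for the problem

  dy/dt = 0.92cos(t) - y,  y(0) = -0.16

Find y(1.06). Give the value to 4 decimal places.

0.6145

Euler: y_{n+1} = y_n + h·f(t_n, y_n).
t=0.000000, y=-0.160000: f=1.080000 → y ← -0.160000 + 0.53·1.080000 = 0.412400
t=0.530000, y=0.412400: f=0.381383 → y ← 0.412400 + 0.53·0.381383 = 0.614533
y(1.06) ≈ 0.6145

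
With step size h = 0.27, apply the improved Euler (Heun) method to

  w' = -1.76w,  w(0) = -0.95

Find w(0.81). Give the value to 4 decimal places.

-0.2464

Heun: k1 = f(s_n, w_n); k2 = f(s_n + h, w_n + h·k1); w_{n+1} = w_n + (h/2)·(k1 + k2).
s=0.000000, w=-0.950000:
  k1 = f(0.000000, -0.950000) = 1.672000
  k2 = f(0.270000, -0.498560) = 0.877466
  w ← -0.950000 + (0.27/2)·(1.672000 + 0.877466) = -0.605822
s=0.270000, w=-0.605822:
  k1 = f(0.270000, -0.605822) = 1.066247
  k2 = f(0.540000, -0.317935) = 0.559566
  w ← -0.605822 + (0.27/2)·(1.066247 + 0.559566) = -0.386337
s=0.540000, w=-0.386337:
  k1 = f(0.540000, -0.386337) = 0.679954
  k2 = f(0.810000, -0.202750) = 0.356840
  w ← -0.386337 + (0.27/2)·(0.679954 + 0.356840) = -0.246370
w(0.81) ≈ -0.2464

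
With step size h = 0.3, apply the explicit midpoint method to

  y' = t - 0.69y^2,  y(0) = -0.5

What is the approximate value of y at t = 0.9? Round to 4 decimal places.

Midpoint: k1 = f(t_n, y_n); k2 = f(t_n + h/2, y_n + (h/2)·k1); y_{n+1} = y_n + h·k2.
t=0.000000, y=-0.500000:
  k1 = f(0.000000, -0.500000) = -0.172500
  k2 = f(0.150000, -0.525875) = -0.040816
  y ← -0.500000 + 0.3·(-0.040816) = -0.512245
t=0.300000, y=-0.512245:
  k1 = f(0.300000, -0.512245) = 0.118948
  k2 = f(0.450000, -0.494403) = 0.281341
  y ← -0.512245 + 0.3·0.281341 = -0.427843
t=0.600000, y=-0.427843:
  k1 = f(0.600000, -0.427843) = 0.473696
  k2 = f(0.750000, -0.356788) = 0.662165
  y ← -0.427843 + 0.3·0.662165 = -0.229193
y(0.9) ≈ -0.2292

-0.2292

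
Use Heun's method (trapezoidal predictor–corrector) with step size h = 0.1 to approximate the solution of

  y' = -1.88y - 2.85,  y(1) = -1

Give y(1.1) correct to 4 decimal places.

-1.0879

Heun: k1 = f(t_n, y_n); k2 = f(t_n + h, y_n + h·k1); y_{n+1} = y_n + (h/2)·(k1 + k2).
t=1.000000, y=-1.000000:
  k1 = f(1.000000, -1.000000) = -0.970000
  k2 = f(1.100000, -1.097000) = -0.787640
  y ← -1.000000 + (0.1/2)·(-0.970000 + (-0.787640)) = -1.087882
y(1.1) ≈ -1.0879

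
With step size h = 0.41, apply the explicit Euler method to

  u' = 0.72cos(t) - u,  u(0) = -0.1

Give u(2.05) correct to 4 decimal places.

Euler: u_{n+1} = u_n + h·f(t_n, u_n).
t=0.000000, u=-0.100000: f=0.820000 → u ← -0.100000 + 0.41·0.820000 = 0.236200
t=0.410000, u=0.236200: f=0.424127 → u ← 0.236200 + 0.41·0.424127 = 0.410092
t=0.820000, u=0.410092: f=0.081107 → u ← 0.410092 + 0.41·0.081107 = 0.443346
t=1.230000, u=0.443346: f=-0.202695 → u ← 0.443346 + 0.41·(-0.202695) = 0.360241
t=1.640000, u=0.360241: f=-0.410028 → u ← 0.360241 + 0.41·(-0.410028) = 0.192130
u(2.05) ≈ 0.1921

0.1921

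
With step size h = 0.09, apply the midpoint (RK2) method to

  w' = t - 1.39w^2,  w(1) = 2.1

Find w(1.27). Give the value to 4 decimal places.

1.3846

Midpoint: k1 = f(t_n, w_n); k2 = f(t_n + h/2, w_n + (h/2)·k1); w_{n+1} = w_n + h·k2.
t=1.000000, w=2.100000:
  k1 = f(1.000000, 2.100000) = -5.129900
  k2 = f(1.045000, 1.869155) = -3.811297
  w ← 2.100000 + 0.09·(-3.811297) = 1.756983
t=1.090000, w=1.756983:
  k1 = f(1.090000, 1.756983) = -3.200917
  k2 = f(1.135000, 1.612942) = -2.481199
  w ← 1.756983 + 0.09·(-2.481199) = 1.533675
t=1.180000, w=1.533675:
  k1 = f(1.180000, 1.533675) = -2.089503
  k2 = f(1.225000, 1.439648) = -1.655894
  w ← 1.533675 + 0.09·(-1.655894) = 1.384645
w(1.27) ≈ 1.3846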